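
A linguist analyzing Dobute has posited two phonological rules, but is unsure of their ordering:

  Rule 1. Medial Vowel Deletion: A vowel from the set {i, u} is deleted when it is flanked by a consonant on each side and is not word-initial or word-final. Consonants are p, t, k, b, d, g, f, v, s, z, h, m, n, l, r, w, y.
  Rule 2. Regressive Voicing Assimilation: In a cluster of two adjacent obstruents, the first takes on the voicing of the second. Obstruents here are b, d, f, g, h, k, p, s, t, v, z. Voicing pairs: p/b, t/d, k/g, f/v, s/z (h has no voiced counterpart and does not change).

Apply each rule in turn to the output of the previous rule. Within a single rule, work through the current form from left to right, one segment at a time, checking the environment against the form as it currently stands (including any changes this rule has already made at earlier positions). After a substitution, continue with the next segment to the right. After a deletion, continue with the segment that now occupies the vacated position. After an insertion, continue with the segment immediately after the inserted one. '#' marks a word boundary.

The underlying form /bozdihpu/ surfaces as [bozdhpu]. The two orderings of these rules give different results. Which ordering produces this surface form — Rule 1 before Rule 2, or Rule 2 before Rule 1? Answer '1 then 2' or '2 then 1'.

Order 1 then 2:
  1 Medial Vowel Deletion: [bozdihpu] → [bozdhpu]
  2 Regressive Voicing Assimilation: [bozdhpu] → [bozthpu]
  result: [bozthpu]
Order 2 then 1:
  2 Regressive Voicing Assimilation: no change — [bozdihpu]
  1 Medial Vowel Deletion: [bozdihpu] → [bozdhpu]
  result: [bozdhpu]

2 then 1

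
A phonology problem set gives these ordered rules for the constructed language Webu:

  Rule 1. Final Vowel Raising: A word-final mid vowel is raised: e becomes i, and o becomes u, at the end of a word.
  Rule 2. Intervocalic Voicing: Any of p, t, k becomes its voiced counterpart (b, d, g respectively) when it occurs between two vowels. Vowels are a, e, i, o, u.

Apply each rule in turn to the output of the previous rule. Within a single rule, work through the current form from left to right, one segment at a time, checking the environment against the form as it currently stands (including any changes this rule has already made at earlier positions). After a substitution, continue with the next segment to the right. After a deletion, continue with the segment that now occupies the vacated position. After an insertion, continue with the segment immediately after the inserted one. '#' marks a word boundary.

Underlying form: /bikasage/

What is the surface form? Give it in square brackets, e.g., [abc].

[bigasagi]

Rule 1 Final Vowel Raising: [bikasage] → [bikasagi]
Rule 2 Intervocalic Voicing: [bikasagi] → [bigasagi]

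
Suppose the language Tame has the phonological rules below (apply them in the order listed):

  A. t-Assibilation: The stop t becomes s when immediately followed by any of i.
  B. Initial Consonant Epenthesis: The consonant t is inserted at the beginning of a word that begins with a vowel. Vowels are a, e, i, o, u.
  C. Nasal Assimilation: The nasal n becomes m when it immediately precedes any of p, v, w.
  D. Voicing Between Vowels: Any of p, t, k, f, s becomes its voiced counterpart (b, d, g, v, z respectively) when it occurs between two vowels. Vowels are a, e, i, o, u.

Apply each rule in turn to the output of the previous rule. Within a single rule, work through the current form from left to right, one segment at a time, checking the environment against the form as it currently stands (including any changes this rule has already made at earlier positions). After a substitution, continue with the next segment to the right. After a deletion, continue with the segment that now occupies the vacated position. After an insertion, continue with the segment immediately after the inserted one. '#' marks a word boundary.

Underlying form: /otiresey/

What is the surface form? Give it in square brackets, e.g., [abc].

[tozirezey]

A t-Assibilation: [otiresey] → [osiresey]
B Initial Consonant Epenthesis: [osiresey] → [tosiresey]
C Nasal Assimilation: no change — [tosiresey]
D Voicing Between Vowels: [tosiresey] → [tozirezey]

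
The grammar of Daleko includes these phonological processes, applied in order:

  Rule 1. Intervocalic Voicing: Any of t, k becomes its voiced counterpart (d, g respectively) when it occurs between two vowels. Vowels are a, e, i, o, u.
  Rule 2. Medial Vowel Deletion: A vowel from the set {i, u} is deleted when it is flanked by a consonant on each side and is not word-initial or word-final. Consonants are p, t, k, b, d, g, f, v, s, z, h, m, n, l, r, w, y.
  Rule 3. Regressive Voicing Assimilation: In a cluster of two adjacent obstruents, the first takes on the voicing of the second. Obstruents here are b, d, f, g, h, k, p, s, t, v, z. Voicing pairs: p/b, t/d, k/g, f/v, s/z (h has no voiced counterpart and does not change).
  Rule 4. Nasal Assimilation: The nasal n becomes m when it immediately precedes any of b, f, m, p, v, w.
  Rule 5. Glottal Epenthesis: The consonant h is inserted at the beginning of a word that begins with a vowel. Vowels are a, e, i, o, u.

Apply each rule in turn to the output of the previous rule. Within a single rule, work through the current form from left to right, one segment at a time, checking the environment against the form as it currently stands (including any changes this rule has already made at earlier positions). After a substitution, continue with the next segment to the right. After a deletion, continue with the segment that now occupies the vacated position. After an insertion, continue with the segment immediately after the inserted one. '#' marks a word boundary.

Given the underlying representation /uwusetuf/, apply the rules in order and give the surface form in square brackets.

Rule 1 Intervocalic Voicing: [uwusetuf] → [uwuseduf]
Rule 2 Medial Vowel Deletion: [uwuseduf] → [uwsedf]
Rule 3 Regressive Voicing Assimilation: [uwsedf] → [uwsetf]
Rule 4 Nasal Assimilation: no change — [uwsetf]
Rule 5 Glottal Epenthesis: [uwsetf] → [huwsetf]

[huwsetf]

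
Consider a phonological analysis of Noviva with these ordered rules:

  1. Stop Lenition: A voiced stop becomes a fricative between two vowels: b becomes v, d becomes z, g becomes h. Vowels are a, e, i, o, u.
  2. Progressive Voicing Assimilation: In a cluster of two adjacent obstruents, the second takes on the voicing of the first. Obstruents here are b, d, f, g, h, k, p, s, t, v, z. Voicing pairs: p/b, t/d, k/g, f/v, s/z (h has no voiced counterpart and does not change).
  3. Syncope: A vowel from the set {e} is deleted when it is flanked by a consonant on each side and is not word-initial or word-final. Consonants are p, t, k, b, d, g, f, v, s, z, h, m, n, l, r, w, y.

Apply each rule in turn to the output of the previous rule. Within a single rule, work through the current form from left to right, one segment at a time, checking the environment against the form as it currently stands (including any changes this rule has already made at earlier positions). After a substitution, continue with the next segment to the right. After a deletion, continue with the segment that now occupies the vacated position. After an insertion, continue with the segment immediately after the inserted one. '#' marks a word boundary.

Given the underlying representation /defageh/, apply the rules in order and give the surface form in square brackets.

[dfahh]

1 Stop Lenition: [defageh] → [defaheh]
2 Progressive Voicing Assimilation: no change — [defaheh]
3 Syncope: [defaheh] → [dfahh]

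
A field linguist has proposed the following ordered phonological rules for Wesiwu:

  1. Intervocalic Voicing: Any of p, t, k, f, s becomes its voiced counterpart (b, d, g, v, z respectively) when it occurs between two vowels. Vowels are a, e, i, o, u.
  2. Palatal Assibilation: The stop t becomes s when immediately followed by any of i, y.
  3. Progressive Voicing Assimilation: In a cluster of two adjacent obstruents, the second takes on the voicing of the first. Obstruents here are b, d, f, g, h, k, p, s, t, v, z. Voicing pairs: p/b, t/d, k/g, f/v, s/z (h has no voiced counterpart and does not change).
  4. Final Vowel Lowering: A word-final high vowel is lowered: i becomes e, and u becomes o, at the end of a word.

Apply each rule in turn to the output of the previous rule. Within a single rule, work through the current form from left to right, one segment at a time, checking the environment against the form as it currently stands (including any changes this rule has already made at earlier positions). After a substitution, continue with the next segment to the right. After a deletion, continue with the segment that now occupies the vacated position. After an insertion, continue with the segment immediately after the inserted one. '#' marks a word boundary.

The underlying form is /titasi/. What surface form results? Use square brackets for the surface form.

1 Intervocalic Voicing: [titasi] → [tidazi]
2 Palatal Assibilation: [tidazi] → [sidazi]
3 Progressive Voicing Assimilation: no change — [sidazi]
4 Final Vowel Lowering: [sidazi] → [sidaze]

[sidaze]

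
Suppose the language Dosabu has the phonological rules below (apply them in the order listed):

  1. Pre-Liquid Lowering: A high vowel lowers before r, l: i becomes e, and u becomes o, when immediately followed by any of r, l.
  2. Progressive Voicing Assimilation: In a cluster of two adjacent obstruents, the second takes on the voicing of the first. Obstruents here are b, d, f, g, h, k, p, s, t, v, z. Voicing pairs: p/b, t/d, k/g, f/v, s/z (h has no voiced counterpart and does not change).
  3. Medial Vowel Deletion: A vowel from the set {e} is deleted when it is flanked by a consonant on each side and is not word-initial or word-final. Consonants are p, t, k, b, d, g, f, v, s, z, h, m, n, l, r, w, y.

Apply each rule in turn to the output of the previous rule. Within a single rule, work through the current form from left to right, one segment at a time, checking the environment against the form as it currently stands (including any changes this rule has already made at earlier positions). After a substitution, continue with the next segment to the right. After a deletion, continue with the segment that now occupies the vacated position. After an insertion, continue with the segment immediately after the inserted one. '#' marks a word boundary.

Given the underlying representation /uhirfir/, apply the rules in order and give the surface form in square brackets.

1 Pre-Liquid Lowering: [uhirfir] → [uherfer]
2 Progressive Voicing Assimilation: no change — [uherfer]
3 Medial Vowel Deletion: [uherfer] → [uhrfr]

[uhrfr]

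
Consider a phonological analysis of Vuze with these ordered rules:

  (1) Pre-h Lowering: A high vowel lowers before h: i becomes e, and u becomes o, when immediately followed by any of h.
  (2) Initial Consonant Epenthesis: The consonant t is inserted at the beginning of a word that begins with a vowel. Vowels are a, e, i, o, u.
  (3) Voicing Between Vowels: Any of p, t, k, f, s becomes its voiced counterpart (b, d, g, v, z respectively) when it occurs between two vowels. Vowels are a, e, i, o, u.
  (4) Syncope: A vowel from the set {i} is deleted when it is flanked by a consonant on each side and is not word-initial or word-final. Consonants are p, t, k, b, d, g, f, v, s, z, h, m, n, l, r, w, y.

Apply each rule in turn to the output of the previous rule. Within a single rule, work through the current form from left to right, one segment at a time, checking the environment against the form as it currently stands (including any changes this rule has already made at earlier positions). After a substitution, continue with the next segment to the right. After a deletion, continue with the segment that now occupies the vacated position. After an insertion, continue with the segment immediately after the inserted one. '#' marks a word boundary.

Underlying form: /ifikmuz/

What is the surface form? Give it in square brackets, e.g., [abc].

[tvkmuz]

(1) Pre-h Lowering: no change — [ifikmuz]
(2) Initial Consonant Epenthesis: [ifikmuz] → [tifikmuz]
(3) Voicing Between Vowels: [tifikmuz] → [tivikmuz]
(4) Syncope: [tivikmuz] → [tvkmuz]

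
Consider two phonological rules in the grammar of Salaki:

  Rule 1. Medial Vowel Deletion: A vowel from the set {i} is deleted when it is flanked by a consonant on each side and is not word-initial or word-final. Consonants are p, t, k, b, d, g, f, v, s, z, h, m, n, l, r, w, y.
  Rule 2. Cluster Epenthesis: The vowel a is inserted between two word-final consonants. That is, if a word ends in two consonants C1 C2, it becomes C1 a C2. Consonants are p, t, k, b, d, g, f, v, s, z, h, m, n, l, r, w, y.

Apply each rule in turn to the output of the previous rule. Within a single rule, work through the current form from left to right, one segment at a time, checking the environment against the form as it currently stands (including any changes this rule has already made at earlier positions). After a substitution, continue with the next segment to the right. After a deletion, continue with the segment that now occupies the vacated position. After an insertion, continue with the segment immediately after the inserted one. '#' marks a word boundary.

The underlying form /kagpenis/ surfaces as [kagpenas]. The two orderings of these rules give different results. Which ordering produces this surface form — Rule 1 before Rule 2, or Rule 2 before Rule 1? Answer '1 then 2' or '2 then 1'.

1 then 2

Order 1 then 2:
  1 Medial Vowel Deletion: [kagpenis] → [kagpens]
  2 Cluster Epenthesis: [kagpens] → [kagpenas]
  result: [kagpenas]
Order 2 then 1:
  2 Cluster Epenthesis: no change — [kagpenis]
  1 Medial Vowel Deletion: [kagpenis] → [kagpens]
  result: [kagpens]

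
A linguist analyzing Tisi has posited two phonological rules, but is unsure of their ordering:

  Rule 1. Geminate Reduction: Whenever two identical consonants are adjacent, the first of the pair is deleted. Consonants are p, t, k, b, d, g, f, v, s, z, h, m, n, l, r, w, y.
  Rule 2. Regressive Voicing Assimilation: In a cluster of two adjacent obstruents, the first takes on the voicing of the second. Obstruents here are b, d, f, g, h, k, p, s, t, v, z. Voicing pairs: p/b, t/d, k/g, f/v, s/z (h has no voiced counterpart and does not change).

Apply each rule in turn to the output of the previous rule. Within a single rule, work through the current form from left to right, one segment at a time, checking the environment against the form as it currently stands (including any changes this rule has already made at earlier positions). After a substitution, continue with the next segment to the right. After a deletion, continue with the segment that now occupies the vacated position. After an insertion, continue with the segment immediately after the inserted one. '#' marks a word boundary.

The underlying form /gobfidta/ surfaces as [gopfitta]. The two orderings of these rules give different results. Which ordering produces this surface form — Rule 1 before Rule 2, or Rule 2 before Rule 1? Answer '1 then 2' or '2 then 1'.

1 then 2

Order 1 then 2:
  1 Geminate Reduction: no change — [gobfidta]
  2 Regressive Voicing Assimilation: [gobfidta] → [gopfitta]
  result: [gopfitta]
Order 2 then 1:
  2 Regressive Voicing Assimilation: [gobfidta] → [gopfitta]
  1 Geminate Reduction: [gopfitta] → [gopfita]
  result: [gopfita]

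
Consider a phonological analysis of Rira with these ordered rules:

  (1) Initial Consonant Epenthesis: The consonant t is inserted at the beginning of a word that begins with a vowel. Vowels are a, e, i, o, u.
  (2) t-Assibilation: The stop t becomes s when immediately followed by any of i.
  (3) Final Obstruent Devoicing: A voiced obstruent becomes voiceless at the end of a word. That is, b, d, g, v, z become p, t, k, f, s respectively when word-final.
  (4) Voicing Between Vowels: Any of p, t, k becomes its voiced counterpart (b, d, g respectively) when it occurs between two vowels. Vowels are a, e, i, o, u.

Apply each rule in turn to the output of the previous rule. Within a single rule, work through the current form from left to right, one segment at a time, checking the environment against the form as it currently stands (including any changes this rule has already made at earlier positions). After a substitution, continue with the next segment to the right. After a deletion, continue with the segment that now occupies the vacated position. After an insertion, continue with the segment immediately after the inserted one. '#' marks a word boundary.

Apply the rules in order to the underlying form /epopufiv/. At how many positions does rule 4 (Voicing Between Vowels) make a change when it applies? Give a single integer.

2

(1) Initial Consonant Epenthesis: [epopufiv] → [tepopufiv]
(2) t-Assibilation: no change — [tepopufiv]
(3) Final Obstruent Devoicing: [tepopufiv] → [tepopufif]
(4) Voicing Between Vowels: [tepopufif] → [tebobufif]
Rule 4 changed 2 position(s).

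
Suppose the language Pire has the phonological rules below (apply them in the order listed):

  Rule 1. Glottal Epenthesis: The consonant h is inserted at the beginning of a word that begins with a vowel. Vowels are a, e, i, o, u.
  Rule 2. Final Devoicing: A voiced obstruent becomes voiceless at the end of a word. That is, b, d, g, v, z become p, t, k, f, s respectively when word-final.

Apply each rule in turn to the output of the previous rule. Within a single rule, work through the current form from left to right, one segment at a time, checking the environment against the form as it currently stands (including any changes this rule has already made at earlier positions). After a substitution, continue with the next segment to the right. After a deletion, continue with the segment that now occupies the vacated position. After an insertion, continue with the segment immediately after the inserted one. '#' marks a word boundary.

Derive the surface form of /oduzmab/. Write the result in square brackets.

Rule 1 Glottal Epenthesis: [oduzmab] → [hoduzmab]
Rule 2 Final Devoicing: [hoduzmab] → [hoduzmap]

[hoduzmap]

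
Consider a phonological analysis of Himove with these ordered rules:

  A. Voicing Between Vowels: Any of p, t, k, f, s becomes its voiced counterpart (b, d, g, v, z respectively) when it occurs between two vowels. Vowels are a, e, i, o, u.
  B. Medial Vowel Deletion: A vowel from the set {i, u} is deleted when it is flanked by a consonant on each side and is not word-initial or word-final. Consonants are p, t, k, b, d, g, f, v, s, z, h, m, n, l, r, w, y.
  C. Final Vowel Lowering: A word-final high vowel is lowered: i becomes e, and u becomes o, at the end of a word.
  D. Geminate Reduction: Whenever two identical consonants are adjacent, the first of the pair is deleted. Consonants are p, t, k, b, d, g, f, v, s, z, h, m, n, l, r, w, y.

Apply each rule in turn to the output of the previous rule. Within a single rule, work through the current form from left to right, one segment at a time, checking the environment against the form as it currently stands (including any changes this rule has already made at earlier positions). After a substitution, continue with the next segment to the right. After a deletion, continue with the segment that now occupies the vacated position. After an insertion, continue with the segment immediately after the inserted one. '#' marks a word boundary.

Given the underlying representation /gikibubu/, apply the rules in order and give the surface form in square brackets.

[gbo]

A Voicing Between Vowels: [gikibubu] → [gigibubu]
B Medial Vowel Deletion: [gigibubu] → [ggbbu]
C Final Vowel Lowering: [ggbbu] → [ggbbo]
D Geminate Reduction: [ggbbo] → [gbo]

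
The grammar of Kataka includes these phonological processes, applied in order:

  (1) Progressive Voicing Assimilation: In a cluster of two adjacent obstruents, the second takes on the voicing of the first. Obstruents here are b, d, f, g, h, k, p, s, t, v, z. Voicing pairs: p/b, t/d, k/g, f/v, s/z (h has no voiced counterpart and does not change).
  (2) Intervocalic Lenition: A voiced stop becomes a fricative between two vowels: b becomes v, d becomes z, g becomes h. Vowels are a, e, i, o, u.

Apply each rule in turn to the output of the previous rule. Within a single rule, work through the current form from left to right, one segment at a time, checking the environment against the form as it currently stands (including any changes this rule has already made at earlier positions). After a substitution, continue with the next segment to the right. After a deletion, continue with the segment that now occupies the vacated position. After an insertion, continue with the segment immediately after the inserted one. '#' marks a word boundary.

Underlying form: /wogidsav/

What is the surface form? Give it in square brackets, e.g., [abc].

(1) Progressive Voicing Assimilation: [wogidsav] → [wogidzav]
(2) Intervocalic Lenition: [wogidzav] → [wohidzav]

[wohidzav]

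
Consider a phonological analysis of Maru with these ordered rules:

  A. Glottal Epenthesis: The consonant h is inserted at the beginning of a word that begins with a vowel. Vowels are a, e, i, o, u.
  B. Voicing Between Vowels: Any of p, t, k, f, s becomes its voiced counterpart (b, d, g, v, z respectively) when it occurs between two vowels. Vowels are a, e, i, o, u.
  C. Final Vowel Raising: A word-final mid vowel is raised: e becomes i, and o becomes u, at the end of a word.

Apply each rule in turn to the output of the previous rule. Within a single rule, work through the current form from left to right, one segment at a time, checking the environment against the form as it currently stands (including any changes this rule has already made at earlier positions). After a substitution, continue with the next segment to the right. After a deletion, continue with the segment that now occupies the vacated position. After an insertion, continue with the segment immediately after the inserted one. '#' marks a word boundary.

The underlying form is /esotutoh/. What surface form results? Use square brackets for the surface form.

A Glottal Epenthesis: [esotutoh] → [hesotutoh]
B Voicing Between Vowels: [hesotutoh] → [hezodudoh]
C Final Vowel Raising: no change — [hezodudoh]

[hezodudoh]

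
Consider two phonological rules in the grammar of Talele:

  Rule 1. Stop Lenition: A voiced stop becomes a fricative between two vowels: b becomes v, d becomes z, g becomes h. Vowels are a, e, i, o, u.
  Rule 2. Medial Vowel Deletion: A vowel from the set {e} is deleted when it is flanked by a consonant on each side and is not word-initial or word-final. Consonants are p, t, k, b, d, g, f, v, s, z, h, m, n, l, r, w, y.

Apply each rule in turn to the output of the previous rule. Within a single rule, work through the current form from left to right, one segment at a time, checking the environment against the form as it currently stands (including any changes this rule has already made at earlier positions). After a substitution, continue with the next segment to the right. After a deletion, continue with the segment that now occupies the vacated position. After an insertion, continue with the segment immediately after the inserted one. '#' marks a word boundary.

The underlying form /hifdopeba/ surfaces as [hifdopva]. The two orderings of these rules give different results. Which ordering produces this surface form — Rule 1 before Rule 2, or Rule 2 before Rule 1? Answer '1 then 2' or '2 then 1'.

Order 1 then 2:
  1 Stop Lenition: [hifdopeba] → [hifdopeva]
  2 Medial Vowel Deletion: [hifdopeva] → [hifdopva]
  result: [hifdopva]
Order 2 then 1:
  2 Medial Vowel Deletion: [hifdopeba] → [hifdopba]
  1 Stop Lenition: no change — [hifdopba]
  result: [hifdopba]

1 then 2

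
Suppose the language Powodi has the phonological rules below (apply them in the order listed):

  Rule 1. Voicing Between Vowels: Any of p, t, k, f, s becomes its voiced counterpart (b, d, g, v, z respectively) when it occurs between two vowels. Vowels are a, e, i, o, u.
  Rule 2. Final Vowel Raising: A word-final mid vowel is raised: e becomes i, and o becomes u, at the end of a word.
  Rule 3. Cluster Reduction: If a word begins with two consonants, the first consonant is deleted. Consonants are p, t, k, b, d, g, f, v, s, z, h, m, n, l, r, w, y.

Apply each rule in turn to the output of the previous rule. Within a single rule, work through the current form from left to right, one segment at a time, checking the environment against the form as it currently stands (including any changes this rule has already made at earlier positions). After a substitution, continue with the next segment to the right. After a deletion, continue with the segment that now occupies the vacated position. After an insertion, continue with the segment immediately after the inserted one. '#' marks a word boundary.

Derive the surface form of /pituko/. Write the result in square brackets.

[pidugu]

Rule 1 Voicing Between Vowels: [pituko] → [pidugo]
Rule 2 Final Vowel Raising: [pidugo] → [pidugu]
Rule 3 Cluster Reduction: no change — [pidugu]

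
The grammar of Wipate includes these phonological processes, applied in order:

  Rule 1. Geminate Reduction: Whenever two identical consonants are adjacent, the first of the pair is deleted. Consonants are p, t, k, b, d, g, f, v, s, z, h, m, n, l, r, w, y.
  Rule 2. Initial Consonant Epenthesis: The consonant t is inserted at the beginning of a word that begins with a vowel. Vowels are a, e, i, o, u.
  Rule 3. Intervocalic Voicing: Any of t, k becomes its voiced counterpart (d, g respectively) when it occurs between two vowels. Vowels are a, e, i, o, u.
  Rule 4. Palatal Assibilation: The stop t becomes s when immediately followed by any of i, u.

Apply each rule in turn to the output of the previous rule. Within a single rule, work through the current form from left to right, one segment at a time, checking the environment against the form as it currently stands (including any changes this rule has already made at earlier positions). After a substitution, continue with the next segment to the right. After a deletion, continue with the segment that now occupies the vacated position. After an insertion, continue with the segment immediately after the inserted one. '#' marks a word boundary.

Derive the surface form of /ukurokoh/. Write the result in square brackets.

[sugurogoh]

Rule 1 Geminate Reduction: no change — [ukurokoh]
Rule 2 Initial Consonant Epenthesis: [ukurokoh] → [tukurokoh]
Rule 3 Intervocalic Voicing: [tukurokoh] → [tugurogoh]
Rule 4 Palatal Assibilation: [tugurogoh] → [sugurogoh]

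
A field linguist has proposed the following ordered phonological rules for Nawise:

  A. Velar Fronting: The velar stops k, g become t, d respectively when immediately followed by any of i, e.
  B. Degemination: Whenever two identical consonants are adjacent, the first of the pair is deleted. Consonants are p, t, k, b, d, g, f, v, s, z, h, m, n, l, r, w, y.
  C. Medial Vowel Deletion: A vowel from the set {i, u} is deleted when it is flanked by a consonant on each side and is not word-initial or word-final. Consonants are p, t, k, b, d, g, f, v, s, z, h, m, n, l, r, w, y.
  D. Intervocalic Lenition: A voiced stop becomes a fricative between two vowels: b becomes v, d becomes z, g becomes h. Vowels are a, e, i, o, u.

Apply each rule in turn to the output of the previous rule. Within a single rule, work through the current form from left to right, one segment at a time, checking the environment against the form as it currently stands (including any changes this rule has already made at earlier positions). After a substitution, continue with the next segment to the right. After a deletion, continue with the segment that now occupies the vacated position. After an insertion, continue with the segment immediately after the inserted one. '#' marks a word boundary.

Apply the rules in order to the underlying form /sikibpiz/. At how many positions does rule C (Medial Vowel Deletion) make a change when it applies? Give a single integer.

A Velar Fronting: [sikibpiz] → [sitibpiz]
B Degemination: no change — [sitibpiz]
C Medial Vowel Deletion: [sitibpiz] → [stbpz]
D Intervocalic Lenition: no change — [stbpz]
Rule C changed 3 position(s).

3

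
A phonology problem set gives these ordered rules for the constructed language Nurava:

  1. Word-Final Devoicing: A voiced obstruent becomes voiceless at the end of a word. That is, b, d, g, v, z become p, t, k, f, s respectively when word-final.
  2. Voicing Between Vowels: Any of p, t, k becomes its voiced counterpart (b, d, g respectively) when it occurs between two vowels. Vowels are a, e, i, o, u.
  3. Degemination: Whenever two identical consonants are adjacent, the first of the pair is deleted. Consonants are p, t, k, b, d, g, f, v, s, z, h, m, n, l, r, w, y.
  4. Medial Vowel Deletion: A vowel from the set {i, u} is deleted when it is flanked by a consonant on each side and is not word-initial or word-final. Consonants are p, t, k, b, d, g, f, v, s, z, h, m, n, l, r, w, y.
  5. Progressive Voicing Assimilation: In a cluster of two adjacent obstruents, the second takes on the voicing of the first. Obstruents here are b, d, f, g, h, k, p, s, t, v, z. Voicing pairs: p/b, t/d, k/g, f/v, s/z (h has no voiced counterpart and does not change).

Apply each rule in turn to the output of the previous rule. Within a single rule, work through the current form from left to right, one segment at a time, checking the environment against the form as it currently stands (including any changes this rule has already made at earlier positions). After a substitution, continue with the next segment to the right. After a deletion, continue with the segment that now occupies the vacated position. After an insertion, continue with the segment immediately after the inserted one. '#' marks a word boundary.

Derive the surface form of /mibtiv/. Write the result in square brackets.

1 Word-Final Devoicing: [mibtiv] → [mibtif]
2 Voicing Between Vowels: no change — [mibtif]
3 Degemination: no change — [mibtif]
4 Medial Vowel Deletion: [mibtif] → [mbtf]
5 Progressive Voicing Assimilation: [mbtf] → [mbdv]

[mbdv]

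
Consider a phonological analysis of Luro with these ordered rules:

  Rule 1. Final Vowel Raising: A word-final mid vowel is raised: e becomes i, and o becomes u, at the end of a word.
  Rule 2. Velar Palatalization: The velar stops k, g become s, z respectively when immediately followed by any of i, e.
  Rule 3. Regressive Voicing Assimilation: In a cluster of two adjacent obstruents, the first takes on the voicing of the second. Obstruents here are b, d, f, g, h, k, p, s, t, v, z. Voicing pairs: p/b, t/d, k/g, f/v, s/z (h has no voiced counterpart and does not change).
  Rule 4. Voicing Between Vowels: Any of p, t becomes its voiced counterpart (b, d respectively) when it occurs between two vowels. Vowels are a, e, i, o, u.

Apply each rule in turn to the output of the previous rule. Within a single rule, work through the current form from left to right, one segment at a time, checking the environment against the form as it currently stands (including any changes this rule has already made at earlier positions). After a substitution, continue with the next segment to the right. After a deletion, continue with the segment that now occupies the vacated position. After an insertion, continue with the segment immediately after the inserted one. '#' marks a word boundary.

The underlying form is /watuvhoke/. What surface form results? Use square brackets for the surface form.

[wadufhosi]

Rule 1 Final Vowel Raising: [watuvhoke] → [watuvhoki]
Rule 2 Velar Palatalization: [watuvhoki] → [watuvhosi]
Rule 3 Regressive Voicing Assimilation: [watuvhosi] → [watufhosi]
Rule 4 Voicing Between Vowels: [watufhosi] → [wadufhosi]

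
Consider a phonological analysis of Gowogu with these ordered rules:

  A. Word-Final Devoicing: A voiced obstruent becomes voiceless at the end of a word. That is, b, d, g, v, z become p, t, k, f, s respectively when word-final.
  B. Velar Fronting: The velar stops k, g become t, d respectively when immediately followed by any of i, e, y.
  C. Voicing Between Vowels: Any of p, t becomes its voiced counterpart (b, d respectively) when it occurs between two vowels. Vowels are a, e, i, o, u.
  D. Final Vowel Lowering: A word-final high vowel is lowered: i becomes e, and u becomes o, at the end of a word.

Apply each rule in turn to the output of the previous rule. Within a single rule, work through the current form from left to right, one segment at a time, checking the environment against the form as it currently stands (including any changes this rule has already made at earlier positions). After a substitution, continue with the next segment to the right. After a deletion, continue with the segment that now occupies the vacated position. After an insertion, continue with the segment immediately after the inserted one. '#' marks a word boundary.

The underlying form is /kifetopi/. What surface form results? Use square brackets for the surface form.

A Word-Final Devoicing: no change — [kifetopi]
B Velar Fronting: [kifetopi] → [tifetopi]
C Voicing Between Vowels: [tifetopi] → [tifedobi]
D Final Vowel Lowering: [tifedobi] → [tifedobe]

[tifedobe]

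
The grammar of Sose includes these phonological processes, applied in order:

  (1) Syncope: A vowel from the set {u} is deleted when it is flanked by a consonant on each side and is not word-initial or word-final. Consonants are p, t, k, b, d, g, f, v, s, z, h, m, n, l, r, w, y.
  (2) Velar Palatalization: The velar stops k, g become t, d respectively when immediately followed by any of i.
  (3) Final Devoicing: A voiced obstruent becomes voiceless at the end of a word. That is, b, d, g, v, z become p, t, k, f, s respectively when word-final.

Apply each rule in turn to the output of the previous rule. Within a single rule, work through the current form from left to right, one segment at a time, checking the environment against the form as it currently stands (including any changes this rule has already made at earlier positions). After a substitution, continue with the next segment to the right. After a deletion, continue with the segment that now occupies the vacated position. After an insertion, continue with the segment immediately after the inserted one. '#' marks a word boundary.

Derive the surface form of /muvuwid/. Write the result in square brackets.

[mvwit]

(1) Syncope: [muvuwid] → [mvwid]
(2) Velar Palatalization: no change — [mvwid]
(3) Final Devoicing: [mvwid] → [mvwit]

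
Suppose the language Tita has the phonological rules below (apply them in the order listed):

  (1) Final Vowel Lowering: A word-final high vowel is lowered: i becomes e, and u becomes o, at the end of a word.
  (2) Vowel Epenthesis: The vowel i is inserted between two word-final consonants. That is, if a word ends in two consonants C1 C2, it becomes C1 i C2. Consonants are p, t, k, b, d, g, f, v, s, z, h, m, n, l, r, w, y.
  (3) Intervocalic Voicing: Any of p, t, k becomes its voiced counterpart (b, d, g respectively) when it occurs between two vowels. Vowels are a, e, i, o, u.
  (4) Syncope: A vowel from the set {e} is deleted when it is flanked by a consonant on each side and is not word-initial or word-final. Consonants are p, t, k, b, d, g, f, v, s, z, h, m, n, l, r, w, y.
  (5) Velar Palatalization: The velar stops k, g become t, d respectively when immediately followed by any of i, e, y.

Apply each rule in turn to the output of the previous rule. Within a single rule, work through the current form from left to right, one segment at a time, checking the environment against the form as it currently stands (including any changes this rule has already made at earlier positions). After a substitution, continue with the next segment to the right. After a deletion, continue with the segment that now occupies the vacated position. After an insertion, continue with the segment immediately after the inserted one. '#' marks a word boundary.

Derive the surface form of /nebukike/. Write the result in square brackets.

[nbudide]

(1) Final Vowel Lowering: no change — [nebukike]
(2) Vowel Epenthesis: no change — [nebukike]
(3) Intervocalic Voicing: [nebukike] → [nebugige]
(4) Syncope: [nebugige] → [nbugige]
(5) Velar Palatalization: [nbugige] → [nbudide]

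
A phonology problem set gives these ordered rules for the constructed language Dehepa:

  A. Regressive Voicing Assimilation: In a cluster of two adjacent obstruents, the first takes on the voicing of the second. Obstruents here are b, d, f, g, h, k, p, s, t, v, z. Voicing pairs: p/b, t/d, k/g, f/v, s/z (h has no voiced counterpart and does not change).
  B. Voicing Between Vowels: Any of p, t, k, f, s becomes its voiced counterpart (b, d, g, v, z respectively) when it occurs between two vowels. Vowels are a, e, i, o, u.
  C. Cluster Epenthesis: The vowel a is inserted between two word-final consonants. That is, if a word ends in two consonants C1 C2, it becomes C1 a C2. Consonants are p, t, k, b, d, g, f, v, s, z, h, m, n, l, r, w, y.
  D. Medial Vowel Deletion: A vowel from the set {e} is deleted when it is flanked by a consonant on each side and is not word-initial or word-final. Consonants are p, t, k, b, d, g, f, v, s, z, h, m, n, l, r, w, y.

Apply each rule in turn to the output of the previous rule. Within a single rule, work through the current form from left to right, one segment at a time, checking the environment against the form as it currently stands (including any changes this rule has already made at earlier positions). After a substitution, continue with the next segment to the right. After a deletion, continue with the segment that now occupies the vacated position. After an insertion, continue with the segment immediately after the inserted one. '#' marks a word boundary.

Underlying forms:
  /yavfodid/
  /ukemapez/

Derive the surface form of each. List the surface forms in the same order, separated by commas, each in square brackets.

[yaffodid], [ugmabz]

/yavfodid/:
  A Regressive Voicing Assimilation: [yavfodid] → [yaffodid]
  B Voicing Between Vowels: no change — [yaffodid]
  C Cluster Epenthesis: no change — [yaffodid]
  D Medial Vowel Deletion: no change — [yaffodid]
/ukemapez/:
  A Regressive Voicing Assimilation: no change — [ukemapez]
  B Voicing Between Vowels: [ukemapez] → [ugemabez]
  C Cluster Epenthesis: no change — [ugemabez]
  D Medial Vowel Deletion: [ugemabez] → [ugmabz]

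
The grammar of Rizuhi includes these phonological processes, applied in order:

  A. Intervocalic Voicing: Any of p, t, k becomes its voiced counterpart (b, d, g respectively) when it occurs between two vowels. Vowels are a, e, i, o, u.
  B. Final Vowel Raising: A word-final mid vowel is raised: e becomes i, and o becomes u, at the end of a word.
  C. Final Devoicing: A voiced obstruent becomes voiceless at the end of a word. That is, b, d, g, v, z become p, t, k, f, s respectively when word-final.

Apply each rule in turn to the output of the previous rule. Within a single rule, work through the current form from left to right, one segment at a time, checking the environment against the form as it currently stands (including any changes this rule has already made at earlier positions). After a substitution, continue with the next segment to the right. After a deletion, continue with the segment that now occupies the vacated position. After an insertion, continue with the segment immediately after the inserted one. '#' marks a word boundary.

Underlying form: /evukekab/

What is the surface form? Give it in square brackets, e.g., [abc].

[evugegap]

A Intervocalic Voicing: [evukekab] → [evugegab]
B Final Vowel Raising: no change — [evugegab]
C Final Devoicing: [evugegab] → [evugegap]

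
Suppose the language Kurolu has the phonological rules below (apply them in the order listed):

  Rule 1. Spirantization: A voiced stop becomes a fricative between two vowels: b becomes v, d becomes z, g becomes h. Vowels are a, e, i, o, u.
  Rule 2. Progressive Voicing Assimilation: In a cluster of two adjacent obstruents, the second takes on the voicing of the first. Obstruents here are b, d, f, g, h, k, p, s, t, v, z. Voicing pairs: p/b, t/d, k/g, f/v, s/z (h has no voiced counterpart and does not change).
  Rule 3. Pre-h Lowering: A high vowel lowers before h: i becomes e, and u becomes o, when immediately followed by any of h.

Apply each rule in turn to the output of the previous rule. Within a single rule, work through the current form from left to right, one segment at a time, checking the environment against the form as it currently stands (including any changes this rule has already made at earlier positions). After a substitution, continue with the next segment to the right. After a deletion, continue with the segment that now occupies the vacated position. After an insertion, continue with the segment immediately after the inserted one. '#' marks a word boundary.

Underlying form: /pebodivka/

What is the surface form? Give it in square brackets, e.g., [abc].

Rule 1 Spirantization: [pebodivka] → [pevozivka]
Rule 2 Progressive Voicing Assimilation: [pevozivka] → [pevozivga]
Rule 3 Pre-h Lowering: no change — [pevozivga]

[pevozivga]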